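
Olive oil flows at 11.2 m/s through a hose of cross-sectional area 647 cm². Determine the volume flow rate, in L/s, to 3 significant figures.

Q = A·v = 0.0647 m² × 11.2 m/s = 0.725 m³/s.
Converting: 0.725 m³/s × 1000 = 725 L/s.

725 L/s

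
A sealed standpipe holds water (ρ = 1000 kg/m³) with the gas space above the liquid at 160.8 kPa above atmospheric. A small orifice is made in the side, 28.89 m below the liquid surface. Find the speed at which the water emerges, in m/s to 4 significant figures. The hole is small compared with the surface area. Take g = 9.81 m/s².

v = 29.81 m/s

Take point 1 at the surface (v₁ ≈ 0) and point 2 at the hole (at atmospheric pressure). Bernoulli: P₁ + ρg h = P_atm + ½ρv₂².
With P₁ − P_atm = 160800 Pa, v₂ = √(2gh + 2ΔP/ρ) = √(2·9.81·28.89 + 2·160800/1000) = 29.81 m/s.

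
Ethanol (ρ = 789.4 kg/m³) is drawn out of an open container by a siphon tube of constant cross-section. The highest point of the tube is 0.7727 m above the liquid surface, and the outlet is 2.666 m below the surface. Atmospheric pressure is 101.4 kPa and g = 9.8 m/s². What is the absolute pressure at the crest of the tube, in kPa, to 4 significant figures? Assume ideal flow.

P_top = 74.80 kPa

Bernoulli surface→outlet gives ½v² = g·h_out, so v = √(2·9.8·2.666) = 7.229 m/s.
The bore is uniform, so the speed at the crest is the same v. Bernoulli surface→crest: P_atm = P_top + ½ρv² + ρg·h_top.
P_top = 101400 − ½·789.4·7.229² − 789.4·9.8·0.7727 = 74800 Pa.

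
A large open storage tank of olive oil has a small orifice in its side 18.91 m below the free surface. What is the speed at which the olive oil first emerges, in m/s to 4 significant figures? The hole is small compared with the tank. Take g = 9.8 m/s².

19.25 m/s

The surface is effectively still and both ends are open, so ½v² = gh and v = √(2·9.8·18.91) = 19.25 m/s.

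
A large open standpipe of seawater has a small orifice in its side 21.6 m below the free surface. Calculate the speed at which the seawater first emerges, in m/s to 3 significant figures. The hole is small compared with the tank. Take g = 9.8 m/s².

v ≈ 20.6 m/s

Bernoulli from surface to hole (P equal, v_surface ≈ 0): v = √(2gh) = √(2×9.8×21.6) = 20.6 m/s.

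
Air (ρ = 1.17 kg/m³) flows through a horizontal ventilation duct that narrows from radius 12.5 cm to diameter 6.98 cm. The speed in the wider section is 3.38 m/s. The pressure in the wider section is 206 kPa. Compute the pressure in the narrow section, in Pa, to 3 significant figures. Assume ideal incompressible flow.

205000 Pa

Continuity gives A₁v₁ = A₂v₂, so v₂ = (491 cm²)/(38.3 cm²) × 3.38 m/s = 43.4 m/s.
Bernoulli (h₁ = h₂): P₁ − P₂ = ½ρ(v₂² − v₁²).
P₂ = P₁ − ½ρ(v₂² − v₁²) = 206000 − ½·1.17·(43.4² − 3.38²) = 206000 − 1090 = 205000 Pa.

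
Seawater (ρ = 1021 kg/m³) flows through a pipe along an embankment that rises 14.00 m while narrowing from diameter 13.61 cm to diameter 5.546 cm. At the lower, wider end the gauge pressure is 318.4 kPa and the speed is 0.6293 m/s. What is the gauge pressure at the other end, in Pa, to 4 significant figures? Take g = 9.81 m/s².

Mass conservation (A₁v₁ = A₂v₂) gives v₂ = 0.6293 × 145.5/24.16 = 3.790 m/s.
Energy conservation along the streamline gives P₂ = P₁ − ½ρ(v₂² − v₁²) − ρg(h₂ − h₁).
P₂ = 318400 + ½·1021·(0.6293² − 3.790²) − 1021·9.81·(+14.00) = 318400 + (-7130) − (140200) = 171000 Pa.

P₂ = 171000 Pa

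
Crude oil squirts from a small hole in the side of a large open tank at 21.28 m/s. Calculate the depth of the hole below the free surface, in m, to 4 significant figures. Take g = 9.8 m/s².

h = 23.10 m

Inverting v = √(2gh) gives h = v² / 2g.
h = 21.28²/(2·9.8) = 452.8/19.60 = 23.10 m.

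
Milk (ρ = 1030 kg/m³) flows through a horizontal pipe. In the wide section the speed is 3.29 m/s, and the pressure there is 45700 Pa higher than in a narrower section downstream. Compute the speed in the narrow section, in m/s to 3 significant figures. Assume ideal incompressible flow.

Horizontal Bernoulli: P₁ + ½ρv₁² = P₂ + ½ρv₂², so v₂² = v₁² + 2(P₁ − P₂)/ρ.
v₂ = √(3.29² + 2·45700/1030) = √(10.8 + 88.7) = 9.98 m/s.

9.98 m/s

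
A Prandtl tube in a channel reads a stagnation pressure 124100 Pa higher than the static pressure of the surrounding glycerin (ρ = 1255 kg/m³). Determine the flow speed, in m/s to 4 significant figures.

v ≈ 14.06 m/s

The dynamic pressure equals the rise in static pressure at the stagnation point: ΔP = ½ρv².
v = √(2ΔP/ρ) = √(2·124100/1255) = 14.06 m/s.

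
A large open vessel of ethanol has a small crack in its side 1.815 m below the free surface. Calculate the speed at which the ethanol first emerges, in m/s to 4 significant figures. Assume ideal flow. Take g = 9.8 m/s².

v = 5.964 m/s

Bernoulli from surface to hole (P equal, v_surface ≈ 0): v = √(2gh) = √(2×9.8×1.815) = 5.964 m/s.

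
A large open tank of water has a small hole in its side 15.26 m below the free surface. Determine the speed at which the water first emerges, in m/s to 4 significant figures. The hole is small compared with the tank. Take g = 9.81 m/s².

With the surface at rest and both surface and jet at atmospheric pressure, Bernoulli gives ρg h = ½ρv², so v = √(2gh) = √(2·9.81·15.26) = 17.30 m/s.

v ≈ 17.30 m/s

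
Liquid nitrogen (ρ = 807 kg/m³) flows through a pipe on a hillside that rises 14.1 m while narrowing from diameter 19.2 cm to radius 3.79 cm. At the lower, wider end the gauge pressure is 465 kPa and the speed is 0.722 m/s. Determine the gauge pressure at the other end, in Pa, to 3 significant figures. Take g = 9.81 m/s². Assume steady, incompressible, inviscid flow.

Continuity gives A₁v₁ = A₂v₂, so v₂ = (290 cm²)/(45.1 cm²) × 0.722 m/s = 4.63 m/s.
Applying Bernoulli between the two ends and solving for P₂: P₂ = P₁ + ½ρ(v₁² − v₂²) − ρgΔh.
P₂ = 465000 + ½·807·(0.722² − 4.63²) − 807·9.81·(+14.1) = 465000 + (-8450) − (112000) = 345000 Pa.

345000 Pa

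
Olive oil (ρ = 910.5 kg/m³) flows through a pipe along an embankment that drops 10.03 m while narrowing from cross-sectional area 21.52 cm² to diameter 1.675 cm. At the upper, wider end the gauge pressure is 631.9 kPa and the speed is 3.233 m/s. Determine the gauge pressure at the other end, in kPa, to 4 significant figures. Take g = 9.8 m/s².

272.3 kPa

The volume flow rate is constant, so v₂ = (A₁/A₂)v₁ = (21.52/2.204)·3.233 = 31.57 m/s.
Bernoulli: P₁ + ½ρv₁² + ρg h₁ = P₂ + ½ρv₂² + ρg h₂, so P₂ = P₁ + ½ρ(v₁² − v₂²) − ρg(h₂ − h₁).
P₂ = 631900 + ½·910.5·(3.233² − 31.57²) − 910.5·9.8·(−10.03) = 631900 + (-449100) − (-89500) = 272300 Pa.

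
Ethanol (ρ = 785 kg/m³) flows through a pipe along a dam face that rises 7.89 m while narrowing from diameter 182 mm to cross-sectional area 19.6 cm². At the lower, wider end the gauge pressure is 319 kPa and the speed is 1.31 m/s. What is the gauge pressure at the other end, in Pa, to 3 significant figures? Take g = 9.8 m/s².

P₂ ≈ 140000 Pa

Mass conservation (A₁v₁ = A₂v₂) gives v₂ = 1.31 × 260/19.6 = 17.4 m/s.
Energy conservation along the streamline gives P₂ = P₁ − ½ρ(v₂² − v₁²) − ρg(h₂ − h₁).
P₂ = 319000 + ½·785·(1.31² − 17.4²) − 785·9.8·(+7.89) = 319000 + (-118000) − (60700) = 140000 Pa.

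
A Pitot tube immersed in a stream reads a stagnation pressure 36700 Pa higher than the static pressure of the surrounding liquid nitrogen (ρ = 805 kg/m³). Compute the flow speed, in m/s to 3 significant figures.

At the stagnation point the flow is brought to rest, so Bernoulli gives P_stag − P_static = ½ρv².
v = √(2ΔP/ρ) = √(2·36700/805) = 9.55 m/s.

v = 9.55 m/s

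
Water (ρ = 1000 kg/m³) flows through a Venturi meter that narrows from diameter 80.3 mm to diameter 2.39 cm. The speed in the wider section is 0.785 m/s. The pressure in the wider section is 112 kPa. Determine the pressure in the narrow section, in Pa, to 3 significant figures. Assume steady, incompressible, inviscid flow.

P₂ = 73000 Pa

Mass conservation (A₁v₁ = A₂v₂) gives v₂ = 0.785 × 50.6/4.49 = 8.86 m/s.
The pipe is horizontal, so Bernoulli reduces to P₁ + ½ρv₁² = P₂ + ½ρv₂².
P₂ = P₁ − ½ρ(v₂² − v₁²) = 112000 − ½·1000·(8.86² − 0.785²) = 112000 − 39000 = 73000 Pa.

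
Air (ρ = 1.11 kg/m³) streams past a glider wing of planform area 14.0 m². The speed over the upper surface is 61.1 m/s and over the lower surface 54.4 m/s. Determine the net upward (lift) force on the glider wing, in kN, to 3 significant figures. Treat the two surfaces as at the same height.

F ≈ 6.01 kN

From P + ½ρv² = const at equal height, P_low − P_up = ½ρ(v_up² − v_low²).
ΔP = ½·1.11·(61.1² − 54.4²) = 429 Pa.
Lift = ΔP · A = 429 × 14.0 = 6010 N.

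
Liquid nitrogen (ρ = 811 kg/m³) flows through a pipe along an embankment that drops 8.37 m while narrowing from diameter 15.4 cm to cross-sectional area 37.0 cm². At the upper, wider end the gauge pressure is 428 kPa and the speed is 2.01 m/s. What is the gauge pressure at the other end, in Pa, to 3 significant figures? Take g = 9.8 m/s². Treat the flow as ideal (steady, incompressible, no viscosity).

Mass conservation (A₁v₁ = A₂v₂) gives v₂ = 2.01 × 186/37.0 = 10.1 m/s.
Bernoulli: P₁ + ½ρv₁² + ρg h₁ = P₂ + ½ρv₂² + ρg h₂, so P₂ = P₁ + ½ρ(v₁² − v₂²) − ρg(h₂ − h₁).
P₂ = 428000 + ½·811·(2.01² − 10.1²) − 811·9.8·(−8.37) = 428000 + (-39900) − (-66500) = 455000 Pa.

P₂ ≈ 455000 Pa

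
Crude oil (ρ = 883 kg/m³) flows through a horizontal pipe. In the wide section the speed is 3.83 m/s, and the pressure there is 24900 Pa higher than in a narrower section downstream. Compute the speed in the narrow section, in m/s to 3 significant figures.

v₂ ≈ 8.43 m/s

Along the level pipe P + ½ρv² is conserved, hence v₂² = v₁² + 2(P₁ − P₂)/ρ.
v₂ = √(3.83² + 2·24900/883) = √(14.7 + 56.4) = 8.43 m/s.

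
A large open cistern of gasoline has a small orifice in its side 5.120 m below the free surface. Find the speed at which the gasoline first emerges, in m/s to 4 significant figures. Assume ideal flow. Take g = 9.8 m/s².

v ≈ 10.02 m/s

Bernoulli from surface to hole (P equal, v_surface ≈ 0): v = √(2gh) = √(2×9.8×5.120) = 10.02 m/s.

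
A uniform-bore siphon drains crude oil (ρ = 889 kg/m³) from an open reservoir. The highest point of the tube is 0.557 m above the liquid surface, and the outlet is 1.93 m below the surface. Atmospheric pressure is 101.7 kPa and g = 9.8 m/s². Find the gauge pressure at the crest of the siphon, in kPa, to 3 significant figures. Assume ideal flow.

From the surface to the outlet (both open to atmosphere, surface at rest): v = √(2g·h_out) = √(2·9.8·1.93) = 6.15 m/s.
Continuity keeps v the same throughout the tube; from surface to crest, P_atm + 0 = P_top + ½ρv² + ρg·h_top.
P_top = 101700 − ½·889·6.15² − 889·9.8·0.557 = 80000 Pa. So P_gauge = P_top − P_atm = -21700 Pa.

P_gauge = -21.7 kPa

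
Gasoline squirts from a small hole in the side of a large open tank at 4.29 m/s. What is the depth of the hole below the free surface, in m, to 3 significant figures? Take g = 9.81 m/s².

h ≈ 0.938 m

Inverting v = √(2gh) gives h = v² / 2g.
h = 4.29²/(2·9.81) = 18.4/19.62 = 0.938 m.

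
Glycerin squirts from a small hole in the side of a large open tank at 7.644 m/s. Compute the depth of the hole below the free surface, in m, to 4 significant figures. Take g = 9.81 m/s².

2.978 m

Inverting v = √(2gh) gives h = v² / 2g.
h = 7.644²/(2·9.81) = 58.43/19.62 = 2.978 m.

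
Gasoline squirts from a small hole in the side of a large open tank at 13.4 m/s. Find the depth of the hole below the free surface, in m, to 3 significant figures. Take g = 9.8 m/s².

For a small hole in a large open tank, ½v² = gh, giving h = v²/(2g).
h = 13.4²/(2·9.8) = 180/19.60 = 9.16 m.

9.16 m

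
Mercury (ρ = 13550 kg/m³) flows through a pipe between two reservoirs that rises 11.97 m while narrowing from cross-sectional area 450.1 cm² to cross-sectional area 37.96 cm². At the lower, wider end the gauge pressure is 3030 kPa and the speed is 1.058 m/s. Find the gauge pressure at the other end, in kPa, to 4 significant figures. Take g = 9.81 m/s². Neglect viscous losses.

P₂ = 380.2 kPa

By continuity, v₂ = v₁·A₁/A₂ = 1.058·(450.1/37.96) = 12.54 m/s.
Applying Bernoulli between the two ends and solving for P₂: P₂ = P₁ + ½ρ(v₁² − v₂²) − ρgΔh.
P₂ = 3030000 + ½·13550·(1.058² − 12.54²) − 13550·9.81·(+11.97) = 3030000 + (-1059000) − (1591000) = 380200 Pa.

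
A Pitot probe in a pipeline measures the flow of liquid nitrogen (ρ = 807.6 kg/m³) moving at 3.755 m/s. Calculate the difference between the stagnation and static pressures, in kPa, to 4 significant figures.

At the stagnation point the flow is brought to rest, so Bernoulli gives P_stag − P_static = ½ρv².
ΔP = ½·807.6·3.755² = 5694 Pa.

ΔP ≈ 5.694 kPa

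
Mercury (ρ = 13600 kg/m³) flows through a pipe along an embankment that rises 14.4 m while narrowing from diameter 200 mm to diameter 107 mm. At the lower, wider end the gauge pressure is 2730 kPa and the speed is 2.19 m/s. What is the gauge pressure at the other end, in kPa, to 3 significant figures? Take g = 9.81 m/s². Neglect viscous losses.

Continuity gives A₁v₁ = A₂v₂, so v₂ = (314 cm²)/(89.9 cm²) × 2.19 m/s = 7.65 m/s.
Applying Bernoulli between the two ends and solving for P₂: P₂ = P₁ + ½ρ(v₁² − v₂²) − ρgΔh.
P₂ = 2730000 + ½·13600·(2.19² − 7.65²) − 13600·9.81·(+14.4) = 2730000 + (-365000) − (1920000) = 443000 Pa.

P₂ = 443 kPa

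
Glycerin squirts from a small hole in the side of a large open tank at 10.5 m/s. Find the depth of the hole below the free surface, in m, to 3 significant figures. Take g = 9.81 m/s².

For a small hole in a large open tank, ½v² = gh, giving h = v²/(2g).
h = 10.5²/(2·9.81) = 110/19.62 = 5.62 m.

h ≈ 5.62 m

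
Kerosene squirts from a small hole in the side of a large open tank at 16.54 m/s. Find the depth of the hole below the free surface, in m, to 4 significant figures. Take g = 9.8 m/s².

Inverting v = √(2gh) gives h = v² / 2g.
h = 16.54²/(2·9.8) = 273.6/19.60 = 13.96 m.

h ≈ 13.96 m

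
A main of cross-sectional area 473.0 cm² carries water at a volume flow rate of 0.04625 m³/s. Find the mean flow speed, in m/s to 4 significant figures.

v ≈ 0.9778 m/s

Q = 0.04625 m³/s = 0.04625 m³/s.
v = Q/A = 0.04625 / 0.04730 = 0.9778 m/s.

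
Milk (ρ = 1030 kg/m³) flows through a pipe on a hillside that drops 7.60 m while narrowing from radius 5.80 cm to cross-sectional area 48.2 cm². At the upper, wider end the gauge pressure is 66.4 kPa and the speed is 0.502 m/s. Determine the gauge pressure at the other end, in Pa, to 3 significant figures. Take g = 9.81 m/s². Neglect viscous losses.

Mass conservation (A₁v₁ = A₂v₂) gives v₂ = 0.502 × 106/48.2 = 1.10 m/s.
Bernoulli: P₁ + ½ρv₁² + ρg h₁ = P₂ + ½ρv₂² + ρg h₂, so P₂ = P₁ + ½ρ(v₁² − v₂²) − ρg(h₂ − h₁).
P₂ = 66400 + ½·1030·(0.502² − 1.10²) − 1030·9.81·(−7.60) = 66400 + (-494) − (-76800) = 143000 Pa.

P₂ ≈ 143000 Pa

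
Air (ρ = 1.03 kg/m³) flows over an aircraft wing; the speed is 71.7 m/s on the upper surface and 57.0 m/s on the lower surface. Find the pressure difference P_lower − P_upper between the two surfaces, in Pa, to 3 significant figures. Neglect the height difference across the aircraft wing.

Bernoulli (same height): P_lower − P_upper = ½ρ(v_upper² − v_lower²).
ΔP = ½·1.03·(71.7² − 57.0²) = 974 Pa.

ΔP = 974 Pa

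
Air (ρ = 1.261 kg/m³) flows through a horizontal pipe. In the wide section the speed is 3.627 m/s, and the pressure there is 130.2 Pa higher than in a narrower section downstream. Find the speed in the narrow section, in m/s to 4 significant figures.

With h₁ = h₂, rearranging Bernoulli gives v₂ = √(v₁² + 2ΔP/ρ).
v₂ = √(3.627² + 2·130.2/1.261) = √(13.16 + 206.5) = 14.82 m/s.

14.82 m/s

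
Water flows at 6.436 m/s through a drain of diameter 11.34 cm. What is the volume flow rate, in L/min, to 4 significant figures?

Q = A·v = 0.01010 m² × 6.436 m/s = 0.06500 m³/s.
Converting: 0.06500 m³/s × 60000 = 3900 L/min.

Q = 3900 L/min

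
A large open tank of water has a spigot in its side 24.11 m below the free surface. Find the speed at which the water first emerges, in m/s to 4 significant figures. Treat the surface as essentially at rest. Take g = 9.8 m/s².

v ≈ 21.74 m/s

The surface is effectively still and both ends are open, so ½v² = gh and v = √(2·9.8·24.11) = 21.74 m/s.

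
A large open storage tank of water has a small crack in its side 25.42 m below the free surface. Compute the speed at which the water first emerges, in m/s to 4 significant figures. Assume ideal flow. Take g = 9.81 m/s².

Torricelli's result v = √(2gh) gives v = √(2·9.81·25.42) = 22.33 m/s.

v ≈ 22.33 m/s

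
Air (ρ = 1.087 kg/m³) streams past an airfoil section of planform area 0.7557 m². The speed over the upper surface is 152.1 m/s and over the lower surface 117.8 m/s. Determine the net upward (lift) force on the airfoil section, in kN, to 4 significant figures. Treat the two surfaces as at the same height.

F = 3.802 kN

From P + ½ρv² = const at equal height, P_low − P_up = ½ρ(v_up² − v_low²).
ΔP = ½·1.087·(152.1² − 117.8²) = 5031 Pa.
Lift = ΔP · A = 5031 × 0.7557 = 3802 N.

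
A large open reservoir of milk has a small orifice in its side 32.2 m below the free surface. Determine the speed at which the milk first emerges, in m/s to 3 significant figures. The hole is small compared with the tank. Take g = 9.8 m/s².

25.1 m/s

The surface is effectively still and both ends are open, so ½v² = gh and v = √(2·9.8·32.2) = 25.1 m/s.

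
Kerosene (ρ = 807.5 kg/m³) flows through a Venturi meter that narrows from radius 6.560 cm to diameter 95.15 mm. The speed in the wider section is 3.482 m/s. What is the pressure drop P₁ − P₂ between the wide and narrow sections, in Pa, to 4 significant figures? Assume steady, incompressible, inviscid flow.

By continuity, v₂ = v₁·A₁/A₂ = 3.482·(135.2/71.11) = 6.620 m/s.
The pipe is horizontal, so Bernoulli reduces to P₁ + ½ρv₁² = P₂ + ½ρv₂².
P₁ − P₂ = ½·807.5·(6.620² − 3.482²) = ½·807.5·31.70 = 12800 Pa.

ΔP ≈ 12800 Pa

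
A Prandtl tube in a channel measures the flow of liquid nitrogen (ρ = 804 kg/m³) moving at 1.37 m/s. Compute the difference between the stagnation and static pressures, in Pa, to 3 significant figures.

ΔP ≈ 755 Pa

Bernoulli between the free stream and the stagnation point: ½ρv² = P_stag − P_static.
ΔP = ½·804·1.37² = 755 Pa.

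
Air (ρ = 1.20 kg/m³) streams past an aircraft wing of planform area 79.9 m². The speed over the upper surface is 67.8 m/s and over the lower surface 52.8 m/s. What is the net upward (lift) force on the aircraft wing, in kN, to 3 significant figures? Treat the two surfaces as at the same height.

With equal heights on the two surfaces, Bernoulli gives P_lower − P_upper = ½ρ(v_upper² − v_lower²).
ΔP = ½·1.20·(67.8² − 52.8²) = 1090 Pa.
Lift = ΔP · A = 1090 × 79.9 = 86700 N.

F ≈ 86.7 kN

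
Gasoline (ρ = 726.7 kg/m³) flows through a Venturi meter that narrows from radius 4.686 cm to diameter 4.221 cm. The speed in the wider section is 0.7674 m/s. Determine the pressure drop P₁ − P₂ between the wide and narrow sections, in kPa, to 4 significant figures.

Continuity gives A₁v₁ = A₂v₂, so v₂ = (68.98 cm²)/(13.99 cm²) × 0.7674 m/s = 3.783 m/s.
The pipe is horizontal, so Bernoulli reduces to P₁ + ½ρv₁² = P₂ + ½ρv₂².
P₁ − P₂ = ½·726.7·(3.783² − 0.7674²) = ½·726.7·13.72 = 4986 Pa.

ΔP ≈ 4.986 kPa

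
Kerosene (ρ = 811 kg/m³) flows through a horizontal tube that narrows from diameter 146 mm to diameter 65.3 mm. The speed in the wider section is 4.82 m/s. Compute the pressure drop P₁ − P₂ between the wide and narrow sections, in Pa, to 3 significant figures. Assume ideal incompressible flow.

226000 Pa

The volume flow rate is constant, so v₂ = (A₁/A₂)v₁ = (167/33.5)·4.82 = 24.1 m/s.
With no height change, Bernoulli's equation is P₁ + ½ρv₁² = P₂ + ½ρv₂².
P₁ − P₂ = ½·811·(24.1² − 4.82²) = ½·811·557 = 226000 Pa.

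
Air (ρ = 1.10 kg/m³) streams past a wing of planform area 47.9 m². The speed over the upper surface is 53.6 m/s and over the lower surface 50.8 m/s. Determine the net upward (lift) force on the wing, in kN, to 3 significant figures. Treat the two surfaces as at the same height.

The faster flow above has the lower pressure; Bernoulli (same height) gives ΔP = ½ρ(v_up² − v_low²).
ΔP = ½·1.10·(53.6² − 50.8²) = 161 Pa.
Lift = ΔP · A = 161 × 47.9 = 7700 N.

F ≈ 7.70 kN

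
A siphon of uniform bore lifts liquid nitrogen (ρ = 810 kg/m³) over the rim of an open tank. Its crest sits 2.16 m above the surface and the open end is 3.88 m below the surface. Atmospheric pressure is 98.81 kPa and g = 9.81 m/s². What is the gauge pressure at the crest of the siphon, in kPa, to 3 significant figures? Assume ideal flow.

Bernoulli surface→outlet gives ½v² = g·h_out, so v = √(2·9.81·3.88) = 8.72 m/s.
With constant cross-section the crest speed equals v; applying Bernoulli from the surface up to the crest, P_top = P_atm − ½ρv² − ρg·h_top.
P_top = 98810 − ½·810·8.72² − 810·9.81·2.16 = 50800 Pa. So P_gauge = P_top − P_atm = -48000 Pa.

P_gauge = -48.0 kPa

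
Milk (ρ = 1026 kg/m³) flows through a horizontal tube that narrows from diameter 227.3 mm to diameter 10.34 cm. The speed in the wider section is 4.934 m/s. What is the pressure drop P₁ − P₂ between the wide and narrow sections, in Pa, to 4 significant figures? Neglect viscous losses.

By continuity, v₂ = v₁·A₁/A₂ = 4.934·(405.8/83.97) = 23.84 m/s.
The pipe is horizontal, so Bernoulli reduces to P₁ + ½ρv₁² = P₂ + ½ρv₂².
P₁ − P₂ = ½·1026·(23.84² − 4.934²) = ½·1026·544.1 = 279100 Pa.

ΔP = 279100 Pa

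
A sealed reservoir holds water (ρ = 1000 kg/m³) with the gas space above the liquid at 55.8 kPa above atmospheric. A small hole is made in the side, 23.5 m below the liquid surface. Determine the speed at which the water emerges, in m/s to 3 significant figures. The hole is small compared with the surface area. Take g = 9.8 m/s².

23.9 m/s

Take point 1 at the surface (v₁ ≈ 0) and point 2 at the hole (at atmospheric pressure). Bernoulli: P₁ + ρg h = P_atm + ½ρv₂².
With P₁ − P_atm = 55800 Pa, v₂ = √(2gh + 2ΔP/ρ) = √(2·9.8·23.5 + 2·55800/1000) = 23.9 m/s.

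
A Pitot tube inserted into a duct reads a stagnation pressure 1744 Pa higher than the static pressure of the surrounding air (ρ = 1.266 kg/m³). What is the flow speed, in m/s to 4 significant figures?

v = 52.49 m/s

Bernoulli between the free stream and the stagnation point: ½ρv² = P_stag − P_static.
v = √(2ΔP/ρ) = √(2·1744/1.266) = 52.49 m/s.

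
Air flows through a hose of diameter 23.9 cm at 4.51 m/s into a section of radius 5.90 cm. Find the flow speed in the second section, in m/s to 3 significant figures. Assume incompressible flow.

v₂ = 18.5 m/s

The volume flow rate is constant, so v₂ = (A₁/A₂)v₁ = (449/109)·4.51 = 18.5 m/s.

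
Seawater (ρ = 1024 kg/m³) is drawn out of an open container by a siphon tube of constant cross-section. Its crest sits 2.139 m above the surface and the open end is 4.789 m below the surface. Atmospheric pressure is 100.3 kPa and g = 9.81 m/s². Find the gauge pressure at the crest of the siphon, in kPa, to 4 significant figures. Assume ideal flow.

P_gauge ≈ -69.59 kPa

From the surface to the outlet (both open to atmosphere, surface at rest): v = √(2g·h_out) = √(2·9.81·4.789) = 9.693 m/s.
The bore is uniform, so the speed at the crest is the same v. Bernoulli surface→crest: P_atm = P_top + ½ρv² + ρg·h_top.
P_top = 100300 − ½·1024·9.693² − 1024·9.81·2.139 = 30710 Pa. So P_gauge = P_top − P_atm = -69590 Pa.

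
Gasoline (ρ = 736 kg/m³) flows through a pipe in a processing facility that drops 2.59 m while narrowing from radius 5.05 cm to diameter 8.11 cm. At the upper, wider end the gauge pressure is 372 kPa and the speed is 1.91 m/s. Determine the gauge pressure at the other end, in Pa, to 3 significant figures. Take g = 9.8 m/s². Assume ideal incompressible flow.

389000 Pa

Mass conservation (A₁v₁ = A₂v₂) gives v₂ = 1.91 × 80.1/51.7 = 2.96 m/s.
Bernoulli: P₁ + ½ρv₁² + ρg h₁ = P₂ + ½ρv₂² + ρg h₂, so P₂ = P₁ + ½ρ(v₁² − v₂²) − ρg(h₂ − h₁).
P₂ = 372000 + ½·736·(1.91² − 2.96²) − 736·9.8·(−2.59) = 372000 + (-1890) − (-18700) = 389000 Pa.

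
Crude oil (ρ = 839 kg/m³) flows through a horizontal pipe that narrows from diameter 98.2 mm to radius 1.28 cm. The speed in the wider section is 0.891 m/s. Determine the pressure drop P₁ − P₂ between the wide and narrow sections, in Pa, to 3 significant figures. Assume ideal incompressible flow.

The volume flow rate is constant, so v₂ = (A₁/A₂)v₁ = (75.7/5.15)·0.891 = 13.1 m/s.
With no height change, Bernoulli's equation is P₁ + ½ρv₁² = P₂ + ½ρv₂².
P₁ − P₂ = ½·839·(13.1² − 0.891²) = ½·839·171 = 71800 Pa.

ΔP ≈ 71800 Pa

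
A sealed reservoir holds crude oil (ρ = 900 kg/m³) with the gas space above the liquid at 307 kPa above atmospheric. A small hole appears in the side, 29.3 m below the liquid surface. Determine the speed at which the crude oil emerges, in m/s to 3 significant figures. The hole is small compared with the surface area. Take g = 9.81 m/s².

Take point 1 at the surface (v₁ ≈ 0) and point 2 at the hole (at atmospheric pressure). Bernoulli: P₁ + ρg h = P_atm + ½ρv₂².
With P₁ − P_atm = 307000 Pa, v₂ = √(2gh + 2ΔP/ρ) = √(2·9.81·29.3 + 2·307000/900) = 35.5 m/s.

35.5 m/s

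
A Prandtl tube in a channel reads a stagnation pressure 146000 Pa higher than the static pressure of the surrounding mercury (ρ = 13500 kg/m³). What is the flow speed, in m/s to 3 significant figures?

Bernoulli between the free stream and the stagnation point: ½ρv² = P_stag − P_static.
v = √(2ΔP/ρ) = √(2·146000/13500) = 4.65 m/s.

4.65 m/s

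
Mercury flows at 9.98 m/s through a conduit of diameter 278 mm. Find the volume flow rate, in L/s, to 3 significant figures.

Q = A·v = 0.0607 m² × 9.98 m/s = 0.606 m³/s.
Converting: 0.606 m³/s × 1000 = 606 L/s.

606 L/s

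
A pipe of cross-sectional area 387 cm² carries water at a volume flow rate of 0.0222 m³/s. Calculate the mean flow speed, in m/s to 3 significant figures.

Q = 0.0222 m³/s = 0.0222 m³/s.
v = Q/A = 0.0222 / 0.0387 = 0.574 m/s.

v ≈ 0.574 m/s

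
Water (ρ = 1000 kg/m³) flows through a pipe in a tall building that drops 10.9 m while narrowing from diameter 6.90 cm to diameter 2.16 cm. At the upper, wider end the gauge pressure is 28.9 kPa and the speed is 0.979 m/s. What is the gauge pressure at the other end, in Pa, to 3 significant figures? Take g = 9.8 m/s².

Mass conservation (A₁v₁ = A₂v₂) gives v₂ = 0.979 × 37.4/3.66 = 9.99 m/s.
Applying Bernoulli between the two ends and solving for P₂: P₂ = P₁ + ½ρ(v₁² − v₂²) − ρgΔh.
P₂ = 28900 + ½·1000·(0.979² − 9.99²) − 1000·9.8·(−10.9) = 28900 + (-49400) − (-107000) = 86300 Pa.

86300 Pa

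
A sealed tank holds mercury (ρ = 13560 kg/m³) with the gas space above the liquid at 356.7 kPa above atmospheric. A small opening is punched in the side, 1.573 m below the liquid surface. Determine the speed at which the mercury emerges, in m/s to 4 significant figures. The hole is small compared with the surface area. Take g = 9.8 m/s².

v ≈ 9.135 m/s

Take point 1 at the surface (v₁ ≈ 0) and point 2 at the hole (at atmospheric pressure). Bernoulli: P₁ + ρg h = P_atm + ½ρv₂².
With P₁ − P_atm = 356700 Pa, v₂ = √(2gh + 2ΔP/ρ) = √(2·9.8·1.573 + 2·356700/13560) = 9.135 m/s.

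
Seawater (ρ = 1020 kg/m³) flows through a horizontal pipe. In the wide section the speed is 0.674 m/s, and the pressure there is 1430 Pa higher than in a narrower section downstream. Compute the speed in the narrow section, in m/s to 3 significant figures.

v₂ ≈ 1.81 m/s

With h₁ = h₂, rearranging Bernoulli gives v₂ = √(v₁² + 2ΔP/ρ).
v₂ = √(0.674² + 2·1430/1020) = √(0.454 + 2.80) = 1.81 m/s.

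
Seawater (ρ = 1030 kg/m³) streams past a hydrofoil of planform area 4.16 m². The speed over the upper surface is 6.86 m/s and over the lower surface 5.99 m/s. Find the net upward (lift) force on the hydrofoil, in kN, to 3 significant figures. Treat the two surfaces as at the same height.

With equal heights on the two surfaces, Bernoulli gives P_lower − P_upper = ½ρ(v_upper² − v_lower²).
ΔP = ½·1030·(6.86² − 5.99²) = 5760 Pa.
Lift = ΔP · A = 5760 × 4.16 = 24000 N.

F ≈ 24.0 kN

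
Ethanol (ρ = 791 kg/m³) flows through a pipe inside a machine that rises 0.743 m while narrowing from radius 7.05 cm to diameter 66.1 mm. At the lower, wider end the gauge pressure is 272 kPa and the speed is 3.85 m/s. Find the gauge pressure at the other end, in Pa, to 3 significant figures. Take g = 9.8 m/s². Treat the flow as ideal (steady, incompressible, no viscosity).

P₂ ≈ 151000 Pa

The volume flow rate is constant, so v₂ = (A₁/A₂)v₁ = (156/34.3)·3.85 = 17.5 m/s.
Applying Bernoulli between the two ends and solving for P₂: P₂ = P₁ + ½ρ(v₁² − v₂²) − ρgΔh.
P₂ = 272000 + ½·791·(3.85² − 17.5²) − 791·9.8·(+0.743) = 272000 + (-116000) − (5760) = 151000 Pa.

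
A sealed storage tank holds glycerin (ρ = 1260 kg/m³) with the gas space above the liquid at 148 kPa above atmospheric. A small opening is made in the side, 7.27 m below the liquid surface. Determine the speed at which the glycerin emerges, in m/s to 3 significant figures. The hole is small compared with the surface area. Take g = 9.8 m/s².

19.4 m/s

Take point 1 at the surface (v₁ ≈ 0) and point 2 at the hole (at atmospheric pressure). Bernoulli: P₁ + ρg h = P_atm + ½ρv₂².
With P₁ − P_atm = 148000 Pa, v₂ = √(2gh + 2ΔP/ρ) = √(2·9.8·7.27 + 2·148000/1260) = 19.4 m/s.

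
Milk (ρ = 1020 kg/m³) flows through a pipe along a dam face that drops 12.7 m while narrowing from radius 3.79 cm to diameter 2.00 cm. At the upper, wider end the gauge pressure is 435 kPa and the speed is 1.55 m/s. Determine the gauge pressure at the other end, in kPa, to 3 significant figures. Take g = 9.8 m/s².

310 kPa

By continuity, v₂ = v₁·A₁/A₂ = 1.55·(45.1/3.14) = 22.3 m/s.
Energy conservation along the streamline gives P₂ = P₁ − ½ρ(v₂² − v₁²) − ρg(h₂ − h₁).
P₂ = 435000 + ½·1020·(1.55² − 22.3²) − 1020·9.8·(−12.7) = 435000 + (-252000) − (-127000) = 310000 Pa.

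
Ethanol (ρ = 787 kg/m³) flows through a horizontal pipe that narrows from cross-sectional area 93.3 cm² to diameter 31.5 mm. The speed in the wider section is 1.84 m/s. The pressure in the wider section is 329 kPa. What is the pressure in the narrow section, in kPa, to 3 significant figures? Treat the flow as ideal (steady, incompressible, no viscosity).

P₂ ≈ 139 kPa

Mass conservation (A₁v₁ = A₂v₂) gives v₂ = 1.84 × 93.3/7.79 = 22.0 m/s.
With no height change, Bernoulli's equation is P₁ + ½ρv₁² = P₂ + ½ρv₂².
P₂ = P₁ − ½ρ(v₂² − v₁²) = 329000 − ½·787·(22.0² − 1.84²) = 329000 − 190000 = 139000 Pa.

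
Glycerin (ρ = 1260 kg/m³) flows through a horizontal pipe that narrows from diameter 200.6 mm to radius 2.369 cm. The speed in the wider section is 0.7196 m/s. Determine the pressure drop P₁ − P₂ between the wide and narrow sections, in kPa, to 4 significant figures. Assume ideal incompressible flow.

ΔP ≈ 104.5 kPa

Continuity gives A₁v₁ = A₂v₂, so v₂ = (316.0 cm²)/(17.63 cm²) × 0.7196 m/s = 12.90 m/s.
Along the horizontal streamline, P + ½ρv² is constant.
P₁ − P₂ = ½·1260·(12.90² − 0.7196²) = ½·1260·165.9 = 104500 Pa.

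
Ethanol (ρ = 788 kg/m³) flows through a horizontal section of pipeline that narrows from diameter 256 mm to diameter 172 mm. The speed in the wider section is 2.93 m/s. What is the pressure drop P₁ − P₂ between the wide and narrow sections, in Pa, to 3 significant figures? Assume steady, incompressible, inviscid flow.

Mass conservation (A₁v₁ = A₂v₂) gives v₂ = 2.93 × 515/232 = 6.49 m/s.
With no height change, Bernoulli's equation is P₁ + ½ρv₁² = P₂ + ½ρv₂².
P₁ − P₂ = ½·788·(6.49² − 2.93²) = ½·788·33.5 = 13200 Pa.

ΔP ≈ 13200 Pa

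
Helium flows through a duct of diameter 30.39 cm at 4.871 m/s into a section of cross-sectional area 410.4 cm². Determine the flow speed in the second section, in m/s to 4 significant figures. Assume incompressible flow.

v₂ ≈ 8.609 m/s

The volume flow rate is constant, so v₂ = (A₁/A₂)v₁ = (725.4/410.4)·4.871 = 8.609 m/s.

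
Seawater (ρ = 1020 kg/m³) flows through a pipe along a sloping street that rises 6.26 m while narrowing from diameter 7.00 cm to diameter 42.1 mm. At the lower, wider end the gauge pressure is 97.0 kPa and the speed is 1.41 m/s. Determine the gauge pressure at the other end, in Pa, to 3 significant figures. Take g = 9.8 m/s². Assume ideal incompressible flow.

The volume flow rate is constant, so v₂ = (A₁/A₂)v₁ = (38.5/13.9)·1.41 = 3.90 m/s.
Energy conservation along the streamline gives P₂ = P₁ − ½ρ(v₂² − v₁²) − ρg(h₂ − h₁).
P₂ = 97000 + ½·1020·(1.41² − 3.90²) − 1020·9.8·(+6.26) = 97000 + (-6740) − (62600) = 27700 Pa.

P₂ ≈ 27700 Pa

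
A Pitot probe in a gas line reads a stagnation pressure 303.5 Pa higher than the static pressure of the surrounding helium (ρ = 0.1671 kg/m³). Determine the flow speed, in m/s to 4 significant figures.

v ≈ 60.27 m/s

The dynamic pressure equals the rise in static pressure at the stagnation point: ΔP = ½ρv².
v = √(2ΔP/ρ) = √(2·303.5/0.1671) = 60.27 m/s.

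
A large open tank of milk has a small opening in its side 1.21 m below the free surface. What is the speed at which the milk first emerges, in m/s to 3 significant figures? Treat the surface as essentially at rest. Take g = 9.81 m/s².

With the surface at rest and both surface and jet at atmospheric pressure, Bernoulli gives ρg h = ½ρv², so v = √(2gh) = √(2·9.81·1.21) = 4.87 m/s.

4.87 m/s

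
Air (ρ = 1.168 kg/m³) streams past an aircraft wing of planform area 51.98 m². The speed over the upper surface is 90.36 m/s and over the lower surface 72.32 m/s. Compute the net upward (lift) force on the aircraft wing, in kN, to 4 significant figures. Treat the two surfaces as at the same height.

With equal heights on the two surfaces, Bernoulli gives P_lower − P_upper = ½ρ(v_upper² − v_lower²).
ΔP = ½·1.168·(90.36² − 72.32²) = 1714 Pa.
Lift = ΔP · A = 1714 × 51.98 = 89090 N.

F ≈ 89.09 kN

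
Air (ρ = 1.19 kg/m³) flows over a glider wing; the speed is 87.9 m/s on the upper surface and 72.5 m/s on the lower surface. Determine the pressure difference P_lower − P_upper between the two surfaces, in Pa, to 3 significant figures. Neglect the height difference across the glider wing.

ΔP = 1470 Pa

The pressure is lower where the speed is higher: ΔP = ½ρ(v_up² − v_low²).
ΔP = ½·1.19·(87.9² − 72.5²) = 1470 Pa.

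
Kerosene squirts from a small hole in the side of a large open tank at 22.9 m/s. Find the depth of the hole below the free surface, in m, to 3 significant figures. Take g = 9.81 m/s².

Torricelli: v = √(2gh), so h = v²/(2g).
h = 22.9²/(2·9.81) = 524/19.62 = 26.7 m.

h ≈ 26.7 m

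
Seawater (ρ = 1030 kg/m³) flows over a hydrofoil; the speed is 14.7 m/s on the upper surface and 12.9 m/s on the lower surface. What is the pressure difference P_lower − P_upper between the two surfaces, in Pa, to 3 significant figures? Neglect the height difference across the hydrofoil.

The pressure is lower where the speed is higher: ΔP = ½ρ(v_up² − v_low²).
ΔP = ½·1030·(14.7² − 12.9²) = 25600 Pa.

ΔP = 25600 Pa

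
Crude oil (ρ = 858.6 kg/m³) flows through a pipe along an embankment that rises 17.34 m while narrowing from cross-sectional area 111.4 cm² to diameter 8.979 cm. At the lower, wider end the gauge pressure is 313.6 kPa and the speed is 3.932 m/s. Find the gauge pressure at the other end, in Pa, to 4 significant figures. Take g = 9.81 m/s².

P₂ ≈ 153600 Pa

Continuity gives A₁v₁ = A₂v₂, so v₂ = (111.4 cm²)/(63.32 cm²) × 3.932 m/s = 6.918 m/s.
Applying Bernoulli between the two ends and solving for P₂: P₂ = P₁ + ½ρ(v₁² − v₂²) − ρgΔh.
P₂ = 313600 + ½·858.6·(3.932² − 6.918²) − 858.6·9.81·(+17.34) = 313600 + (-13910) − (146100) = 153600 Pa.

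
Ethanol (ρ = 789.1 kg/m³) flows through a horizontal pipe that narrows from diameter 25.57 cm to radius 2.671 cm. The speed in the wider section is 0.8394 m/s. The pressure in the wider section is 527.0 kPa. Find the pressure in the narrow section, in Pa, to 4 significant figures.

P₂ ≈ 381300 Pa

Mass conservation (A₁v₁ = A₂v₂) gives v₂ = 0.8394 × 513.5/22.41 = 19.23 m/s.
Along the horizontal streamline, P + ½ρv² is constant.
P₂ = P₁ − ½ρ(v₂² − v₁²) = 527000 − ½·789.1·(19.23² − 0.8394²) = 527000 − 145700 = 381300 Pa.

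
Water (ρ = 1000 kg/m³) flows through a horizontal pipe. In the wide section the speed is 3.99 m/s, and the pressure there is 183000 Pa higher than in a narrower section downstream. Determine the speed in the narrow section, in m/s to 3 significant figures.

With h₁ = h₂, rearranging Bernoulli gives v₂ = √(v₁² + 2ΔP/ρ).
v₂ = √(3.99² + 2·183000/1000) = √(15.9 + 366) = 19.5 m/s.

v₂ ≈ 19.5 m/s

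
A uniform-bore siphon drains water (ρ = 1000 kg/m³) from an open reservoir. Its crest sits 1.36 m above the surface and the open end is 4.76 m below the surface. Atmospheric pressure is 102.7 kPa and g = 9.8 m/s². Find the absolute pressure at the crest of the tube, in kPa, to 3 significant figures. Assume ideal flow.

42.7 kPa

Bernoulli surface→outlet gives ½v² = g·h_out, so v = √(2·9.8·4.76) = 9.66 m/s.
The bore is uniform, so the speed at the crest is the same v. Bernoulli surface→crest: P_atm = P_top + ½ρv² + ρg·h_top.
P_top = 102700 − ½·1000·9.66² − 1000·9.8·1.36 = 42700 Pa.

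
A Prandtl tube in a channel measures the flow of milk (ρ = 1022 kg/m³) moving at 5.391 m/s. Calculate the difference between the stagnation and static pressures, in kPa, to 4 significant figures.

ΔP = 14.85 kPa

Bernoulli between the free stream and the stagnation point: ½ρv² = P_stag − P_static.
ΔP = ½·1022·5.391² = 14850 Pa.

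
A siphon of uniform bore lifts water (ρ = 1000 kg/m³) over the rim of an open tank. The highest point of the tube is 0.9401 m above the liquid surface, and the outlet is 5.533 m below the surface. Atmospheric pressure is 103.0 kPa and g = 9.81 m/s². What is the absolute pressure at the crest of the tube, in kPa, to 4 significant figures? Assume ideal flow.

P_top ≈ 39.50 kPa

Bernoulli surface→outlet gives ½v² = g·h_out, so v = √(2·9.81·5.533) = 10.42 m/s.
Continuity keeps v the same throughout the tube; from surface to crest, P_atm + 0 = P_top + ½ρv² + ρg·h_top.
P_top = 103000 − ½·1000·10.42² − 1000·9.81·0.9401 = 39500 Pa.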